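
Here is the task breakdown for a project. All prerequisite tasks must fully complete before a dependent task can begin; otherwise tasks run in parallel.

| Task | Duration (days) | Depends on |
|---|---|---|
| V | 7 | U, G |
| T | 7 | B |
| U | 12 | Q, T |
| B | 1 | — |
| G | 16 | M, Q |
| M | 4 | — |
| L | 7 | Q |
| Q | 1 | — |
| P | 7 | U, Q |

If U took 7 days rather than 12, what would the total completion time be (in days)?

27

As given, the longest chain is B→T→U→P = 1+7+12+7 = 27, so the finish is 27 days.
U lies on that path, so at 7 days the path becomes 22 days.
New critical path: M→G→V = 4+16+7 = 27 ⇒ 27 days.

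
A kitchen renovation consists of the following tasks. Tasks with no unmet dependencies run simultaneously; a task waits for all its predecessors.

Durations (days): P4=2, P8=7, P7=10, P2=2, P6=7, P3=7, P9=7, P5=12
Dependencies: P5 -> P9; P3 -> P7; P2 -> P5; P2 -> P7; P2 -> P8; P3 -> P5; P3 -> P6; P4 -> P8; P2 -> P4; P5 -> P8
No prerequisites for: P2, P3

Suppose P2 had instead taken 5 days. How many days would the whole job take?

The binding path is P3→P5→P8 = 7+12+7 = 26; finish at 26 days.
P2 is off the critical path — its longest chain is 21 days, giving 5 of slack.
No other chain overtakes it, so the finish is 26 days.

26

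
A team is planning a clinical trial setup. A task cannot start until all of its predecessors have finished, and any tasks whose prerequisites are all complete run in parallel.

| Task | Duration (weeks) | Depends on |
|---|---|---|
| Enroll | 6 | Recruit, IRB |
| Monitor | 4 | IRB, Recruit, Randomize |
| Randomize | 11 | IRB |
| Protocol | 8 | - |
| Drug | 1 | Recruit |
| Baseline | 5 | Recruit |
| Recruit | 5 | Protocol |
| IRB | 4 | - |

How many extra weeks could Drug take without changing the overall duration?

The longest chain is Protocol→Recruit→Enroll = 8+5+6 = 19; overall finish 19 weeks.
Longest path through Drug: 14 weeks (earliest finish 14, latest finish 19).
Slack of Drug = 18 − 13 = 5 weeks.

5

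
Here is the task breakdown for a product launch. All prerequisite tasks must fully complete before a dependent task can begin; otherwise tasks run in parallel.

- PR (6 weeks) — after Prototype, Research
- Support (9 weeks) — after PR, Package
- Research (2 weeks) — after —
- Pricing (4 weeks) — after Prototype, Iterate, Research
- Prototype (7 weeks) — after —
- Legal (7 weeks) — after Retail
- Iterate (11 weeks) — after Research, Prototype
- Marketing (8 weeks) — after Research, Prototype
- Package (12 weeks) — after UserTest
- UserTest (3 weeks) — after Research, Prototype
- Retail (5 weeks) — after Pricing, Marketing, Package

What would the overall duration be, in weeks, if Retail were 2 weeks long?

31

Actual critical path: Prototype→UserTest→Package→Retail→Legal = 7+3+12+5+7 = 34 ⇒ 34 weeks.
Retail lies on that path, so at 2 weeks the path becomes 31 weeks.
That remains the longest chain; total 31 weeks.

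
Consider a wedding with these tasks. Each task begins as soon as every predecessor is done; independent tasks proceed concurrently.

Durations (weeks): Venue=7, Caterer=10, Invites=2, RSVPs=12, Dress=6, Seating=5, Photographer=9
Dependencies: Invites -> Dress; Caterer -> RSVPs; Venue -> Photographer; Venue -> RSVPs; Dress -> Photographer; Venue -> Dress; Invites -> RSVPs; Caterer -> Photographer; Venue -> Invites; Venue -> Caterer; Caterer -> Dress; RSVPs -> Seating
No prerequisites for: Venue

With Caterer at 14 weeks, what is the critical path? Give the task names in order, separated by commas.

Venue, Caterer, RSVPs, Seating

As given, the longest chain is Venue→Caterer→RSVPs→Seating = 7+10+12+5 = 34, so the finish is 34 weeks.
Since Caterer is critical, the +4 change carries straight to that chain (now 38 weeks).
That remains the longest chain; total 38 weeks.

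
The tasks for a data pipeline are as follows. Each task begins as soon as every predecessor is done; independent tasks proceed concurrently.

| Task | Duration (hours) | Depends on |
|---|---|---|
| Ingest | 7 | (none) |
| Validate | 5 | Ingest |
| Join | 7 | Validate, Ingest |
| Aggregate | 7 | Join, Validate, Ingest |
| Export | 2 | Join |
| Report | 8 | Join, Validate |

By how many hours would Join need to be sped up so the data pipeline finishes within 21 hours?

Current finish: 27 hours; target: 21.
Join is on every critical path, so each hour cut from Join cuts the finish by one (this holds down to a finish of 21).
Need 27 − 21 = 6 hours off Join → Join becomes 1 hour, finish becomes 21.

6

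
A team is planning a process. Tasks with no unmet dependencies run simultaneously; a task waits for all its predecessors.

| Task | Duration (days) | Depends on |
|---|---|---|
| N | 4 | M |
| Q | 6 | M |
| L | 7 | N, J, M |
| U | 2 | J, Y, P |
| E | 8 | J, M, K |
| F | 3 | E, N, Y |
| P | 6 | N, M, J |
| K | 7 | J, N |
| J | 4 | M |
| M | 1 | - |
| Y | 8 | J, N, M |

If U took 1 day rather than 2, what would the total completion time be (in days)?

23

Baseline: M→N→K→E→F = 1+4+7+8+3 = 23 → 23 days.
U is off the critical path — its longest chain is 15 days, giving 8 of slack.
No other chain overtakes it, so the finish is 23 days.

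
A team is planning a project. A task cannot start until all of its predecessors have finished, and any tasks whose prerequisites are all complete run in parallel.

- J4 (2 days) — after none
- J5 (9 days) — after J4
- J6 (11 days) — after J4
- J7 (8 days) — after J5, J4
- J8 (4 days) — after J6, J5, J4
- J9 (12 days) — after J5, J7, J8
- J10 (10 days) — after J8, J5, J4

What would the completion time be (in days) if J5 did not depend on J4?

29

Before: longest chain J4→J5→J7→J9 = 2+9+8+12 = 31, finish 31.
Without J4→J5, J5's earliest start moves from 2 to 0.
The longest chain is now J4→J6→J8→J9 = 2+11+4+12 = 29, so the schedule takes 29 days.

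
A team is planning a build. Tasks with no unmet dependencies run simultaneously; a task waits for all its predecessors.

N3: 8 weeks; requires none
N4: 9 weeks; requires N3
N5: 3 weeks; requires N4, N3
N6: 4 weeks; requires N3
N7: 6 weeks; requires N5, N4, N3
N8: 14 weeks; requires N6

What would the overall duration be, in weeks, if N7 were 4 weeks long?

Baseline: N3→N4→N5→N7 = 8+9+3+6 = 26 → 26 weeks.
N7 lies on that path, so at 4 weeks the path becomes 24 weeks.
Now N3→N6→N8 = 8+4+14 = 26 is longest, so the finish becomes 26 weeks.

26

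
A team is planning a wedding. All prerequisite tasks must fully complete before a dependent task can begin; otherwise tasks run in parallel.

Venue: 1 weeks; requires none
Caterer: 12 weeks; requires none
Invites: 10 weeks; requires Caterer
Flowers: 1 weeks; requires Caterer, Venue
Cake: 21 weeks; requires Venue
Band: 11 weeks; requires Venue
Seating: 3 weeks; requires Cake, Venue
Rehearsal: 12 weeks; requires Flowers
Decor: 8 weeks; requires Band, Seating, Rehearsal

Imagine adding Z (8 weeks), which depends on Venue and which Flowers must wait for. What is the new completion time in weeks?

Originally the project takes 33 weeks.
With Z inserted, Flowers now waits for max(Caterer, Venue, Z).
New critical path: Venue→Cake→Seating→Decor = 1+21+3+8 = 33 ⇒ 33 weeks.

33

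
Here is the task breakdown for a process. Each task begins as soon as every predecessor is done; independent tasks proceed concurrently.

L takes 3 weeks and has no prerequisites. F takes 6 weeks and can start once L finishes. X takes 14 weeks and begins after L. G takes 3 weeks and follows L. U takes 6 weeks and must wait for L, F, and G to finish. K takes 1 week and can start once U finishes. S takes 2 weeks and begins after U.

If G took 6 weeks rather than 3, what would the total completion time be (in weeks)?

Critical path before the change: L→F→U→S = 3+6+6+2 = 17 giving 17 weeks.
The longest path through G is only 14 weeks, so G has float 3.
That remains the longest chain; total 17 weeks.

17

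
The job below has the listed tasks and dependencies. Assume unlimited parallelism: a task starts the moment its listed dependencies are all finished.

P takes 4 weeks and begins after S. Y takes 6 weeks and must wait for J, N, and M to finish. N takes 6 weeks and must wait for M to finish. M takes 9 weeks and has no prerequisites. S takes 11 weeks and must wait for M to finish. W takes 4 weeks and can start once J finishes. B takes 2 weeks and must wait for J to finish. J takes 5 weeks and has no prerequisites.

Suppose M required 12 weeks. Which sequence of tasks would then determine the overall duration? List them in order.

M, S, P

Actual critical path: M→S→P = 9+11+4 = 24 ⇒ 24 weeks.
M lies on that path, so at 12 weeks the path becomes 27 weeks.
The critical path is still M→S→P; finish is now 27 weeks.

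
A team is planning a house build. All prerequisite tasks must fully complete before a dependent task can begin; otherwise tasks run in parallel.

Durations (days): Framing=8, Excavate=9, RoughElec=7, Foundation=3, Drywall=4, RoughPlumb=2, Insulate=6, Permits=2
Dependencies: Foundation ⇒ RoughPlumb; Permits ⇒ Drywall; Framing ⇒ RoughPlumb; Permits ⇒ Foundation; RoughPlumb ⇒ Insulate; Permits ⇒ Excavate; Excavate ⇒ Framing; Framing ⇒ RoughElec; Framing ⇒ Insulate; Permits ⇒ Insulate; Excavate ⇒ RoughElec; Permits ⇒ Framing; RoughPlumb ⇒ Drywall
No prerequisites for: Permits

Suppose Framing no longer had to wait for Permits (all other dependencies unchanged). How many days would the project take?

27

Original critical path: Permits→Excavate→Framing→RoughPlumb→Insulate = 2+9+8+2+6 = 27 ⇒ 27 days.
Dropping Permits→Framing doesn't change Framing's earliest start (11); another predecessor still binds.
New critical path: Permits→Excavate→Framing→RoughPlumb→Insulate = 2+9+8+2+6 = 27 ⇒ 27 days.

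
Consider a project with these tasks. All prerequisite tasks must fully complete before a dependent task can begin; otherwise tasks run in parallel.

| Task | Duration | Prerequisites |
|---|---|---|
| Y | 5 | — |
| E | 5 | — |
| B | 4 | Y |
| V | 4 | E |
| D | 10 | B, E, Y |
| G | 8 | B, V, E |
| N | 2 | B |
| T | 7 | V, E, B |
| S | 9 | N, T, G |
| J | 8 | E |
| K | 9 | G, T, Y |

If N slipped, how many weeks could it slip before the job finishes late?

6

The longest chain is Y→B→G→S = 5+4+8+9 = 26; overall finish 26 weeks.
The longest chain containing N totals 20 weeks.
Slack of N = 15 − 9 = 6 weeks.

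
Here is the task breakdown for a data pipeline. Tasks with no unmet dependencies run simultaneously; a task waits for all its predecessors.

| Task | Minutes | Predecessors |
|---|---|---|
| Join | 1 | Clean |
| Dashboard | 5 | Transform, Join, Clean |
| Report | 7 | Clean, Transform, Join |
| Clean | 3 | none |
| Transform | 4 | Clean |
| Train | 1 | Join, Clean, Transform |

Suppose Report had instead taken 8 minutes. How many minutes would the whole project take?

Baseline: Clean→Transform→Report = 3+4+7 = 14 → 14 minutes.
Report lies on that path, so at 8 minutes the path becomes 15 minutes.
No other chain overtakes it, so the finish is 15 minutes.

15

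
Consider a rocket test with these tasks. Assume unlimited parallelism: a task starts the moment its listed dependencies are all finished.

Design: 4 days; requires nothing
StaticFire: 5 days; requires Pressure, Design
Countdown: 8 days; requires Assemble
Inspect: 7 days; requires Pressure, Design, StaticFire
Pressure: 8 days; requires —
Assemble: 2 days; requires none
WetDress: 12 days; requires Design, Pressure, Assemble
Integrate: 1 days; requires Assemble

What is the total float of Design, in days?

4

The longest chain is Pressure→WetDress = 8+12 = 20; overall finish 20 days.
The longest chain containing Design totals 16 days.
So Design can slip 8 − 4 = 4 days.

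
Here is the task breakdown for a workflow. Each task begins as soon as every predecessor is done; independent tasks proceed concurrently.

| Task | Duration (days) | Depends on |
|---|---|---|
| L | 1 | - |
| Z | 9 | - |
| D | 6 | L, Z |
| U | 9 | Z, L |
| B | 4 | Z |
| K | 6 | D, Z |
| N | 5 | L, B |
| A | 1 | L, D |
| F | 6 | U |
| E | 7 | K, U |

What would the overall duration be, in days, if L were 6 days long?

As given, the longest chain is Z→D→K→E = 9+6+6+7 = 28, so the finish is 28 days.
L has 8 days of float (longest path through it is 20).
No other chain overtakes it, so the finish is 28 days.

28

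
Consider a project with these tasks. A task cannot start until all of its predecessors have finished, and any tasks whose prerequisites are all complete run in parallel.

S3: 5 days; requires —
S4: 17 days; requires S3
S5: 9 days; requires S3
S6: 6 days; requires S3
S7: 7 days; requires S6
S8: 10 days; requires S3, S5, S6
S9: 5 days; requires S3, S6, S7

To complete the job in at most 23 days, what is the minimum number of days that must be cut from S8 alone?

1

Current finish: 24 days; target: 23.
S8 is on every critical path, so each day cut from S8 cuts the finish by one (this holds down to a finish of 23).
Need 24 − 23 = 1 day off S8 → S8 becomes 9 days, finish becomes 23.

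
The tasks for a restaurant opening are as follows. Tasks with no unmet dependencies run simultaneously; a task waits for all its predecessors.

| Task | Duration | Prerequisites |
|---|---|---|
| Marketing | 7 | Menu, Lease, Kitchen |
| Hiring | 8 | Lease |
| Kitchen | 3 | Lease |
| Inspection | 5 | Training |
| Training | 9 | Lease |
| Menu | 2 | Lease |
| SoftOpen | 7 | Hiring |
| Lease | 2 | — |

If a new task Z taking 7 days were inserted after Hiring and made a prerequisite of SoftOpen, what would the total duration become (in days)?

24

Originally the schedule takes 17 days.
With Z inserted, SoftOpen now waits for max(Hiring, Z).
New critical path: Lease→Hiring→Z→SoftOpen = 2+8+7+7 = 24 ⇒ 24 days.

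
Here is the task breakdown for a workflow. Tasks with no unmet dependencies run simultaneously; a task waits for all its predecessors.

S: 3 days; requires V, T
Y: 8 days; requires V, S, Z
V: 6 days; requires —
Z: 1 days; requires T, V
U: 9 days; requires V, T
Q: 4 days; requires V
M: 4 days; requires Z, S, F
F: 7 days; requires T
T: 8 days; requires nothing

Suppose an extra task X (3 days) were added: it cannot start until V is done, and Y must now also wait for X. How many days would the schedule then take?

19

Originally the schedule takes 19 days.
With X inserted, Y now waits for max(V, S, Z, X).
New critical path: T→S→Y = 8+3+8 = 19 ⇒ 19 days.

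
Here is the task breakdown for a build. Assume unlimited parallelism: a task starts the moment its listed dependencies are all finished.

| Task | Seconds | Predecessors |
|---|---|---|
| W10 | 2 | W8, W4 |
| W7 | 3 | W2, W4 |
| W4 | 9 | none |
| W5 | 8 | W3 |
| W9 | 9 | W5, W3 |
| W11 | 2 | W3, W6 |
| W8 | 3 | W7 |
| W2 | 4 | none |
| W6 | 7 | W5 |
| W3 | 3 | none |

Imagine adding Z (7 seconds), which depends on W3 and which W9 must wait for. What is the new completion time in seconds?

Originally the build takes 20 seconds.
With Z inserted, W9 now waits for max(W5, W3, Z).
New critical path: W3→W5→W6→W11 = 3+8+7+2 = 20 ⇒ 20 seconds.

20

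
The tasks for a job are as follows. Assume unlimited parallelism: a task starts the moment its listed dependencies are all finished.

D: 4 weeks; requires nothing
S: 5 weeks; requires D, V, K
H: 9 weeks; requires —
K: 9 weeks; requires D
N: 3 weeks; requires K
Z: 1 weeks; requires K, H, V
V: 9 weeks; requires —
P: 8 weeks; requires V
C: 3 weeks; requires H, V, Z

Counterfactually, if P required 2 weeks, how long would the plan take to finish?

Baseline: D→K→S = 4+9+5 = 18 → 18 weeks.
P is off the critical path — its longest chain is 17 weeks, giving 1 of slack.
No other chain overtakes it, so the finish is 18 weeks.

18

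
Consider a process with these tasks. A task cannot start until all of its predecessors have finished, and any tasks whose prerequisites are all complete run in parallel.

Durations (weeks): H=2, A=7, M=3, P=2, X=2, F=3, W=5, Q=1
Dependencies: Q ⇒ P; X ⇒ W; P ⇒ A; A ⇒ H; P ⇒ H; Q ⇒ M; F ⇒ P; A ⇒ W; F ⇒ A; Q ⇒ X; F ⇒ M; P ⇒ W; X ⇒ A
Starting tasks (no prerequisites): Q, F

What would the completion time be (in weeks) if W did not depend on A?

Before: longest chain F→P→A→W = 3+2+7+5 = 17, finish 17.
Without A→W, W's earliest start moves from 12 to 5.
New critical path: F→P→A→H = 3+2+7+2 = 14 ⇒ 14 weeks.

14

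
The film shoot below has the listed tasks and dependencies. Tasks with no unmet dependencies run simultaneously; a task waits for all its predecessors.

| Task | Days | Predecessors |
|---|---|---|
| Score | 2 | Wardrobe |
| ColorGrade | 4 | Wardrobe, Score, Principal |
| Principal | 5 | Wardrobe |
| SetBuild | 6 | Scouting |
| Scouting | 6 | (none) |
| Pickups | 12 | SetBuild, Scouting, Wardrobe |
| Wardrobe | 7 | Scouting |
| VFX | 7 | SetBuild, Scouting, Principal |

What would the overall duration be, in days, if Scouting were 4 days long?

Critical path before the change: Scouting→Wardrobe→Principal→VFX = 6+7+5+7 = 25 giving 25 days.
Scouting is on the critical path; changing it to 4 makes that path 23 days.
The critical path is still Scouting→Wardrobe→Principal→VFX; finish is now 23 days.

23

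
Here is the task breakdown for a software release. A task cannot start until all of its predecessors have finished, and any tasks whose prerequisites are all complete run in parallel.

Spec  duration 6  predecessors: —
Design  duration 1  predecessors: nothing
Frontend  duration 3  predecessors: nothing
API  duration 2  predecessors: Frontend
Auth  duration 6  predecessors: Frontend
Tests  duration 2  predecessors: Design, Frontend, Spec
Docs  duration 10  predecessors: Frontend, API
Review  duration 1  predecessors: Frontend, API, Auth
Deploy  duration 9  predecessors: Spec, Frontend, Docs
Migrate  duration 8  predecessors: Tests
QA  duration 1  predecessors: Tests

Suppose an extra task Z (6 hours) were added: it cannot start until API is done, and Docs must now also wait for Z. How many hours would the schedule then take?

Originally the schedule takes 24 hours.
With Z inserted, Docs now waits for max(Frontend, API, Z).
New critical path: Frontend→API→Z→Docs→Deploy = 3+2+6+10+9 = 30 ⇒ 30 hours.

30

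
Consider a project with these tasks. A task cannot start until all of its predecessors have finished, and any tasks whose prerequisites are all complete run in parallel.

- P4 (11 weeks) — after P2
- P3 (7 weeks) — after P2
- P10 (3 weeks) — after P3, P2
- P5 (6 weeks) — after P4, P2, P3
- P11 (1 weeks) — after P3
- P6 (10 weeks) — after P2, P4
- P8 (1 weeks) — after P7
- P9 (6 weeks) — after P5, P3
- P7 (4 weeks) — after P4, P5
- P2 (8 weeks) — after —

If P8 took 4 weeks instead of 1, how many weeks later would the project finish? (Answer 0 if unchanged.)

Baseline: P2→P4→P5→P9 = 8+11+6+6 = 31 → 31 weeks.
P8 is off the critical path — its longest chain is 30 weeks, giving 1 of slack.
Now P2→P4→P5→P7→P8 = 8+11+6+4+4 = 33 is longest, so the finish becomes 33 weeks.
Change in finish: 33 − 31 = +2 weeks.

2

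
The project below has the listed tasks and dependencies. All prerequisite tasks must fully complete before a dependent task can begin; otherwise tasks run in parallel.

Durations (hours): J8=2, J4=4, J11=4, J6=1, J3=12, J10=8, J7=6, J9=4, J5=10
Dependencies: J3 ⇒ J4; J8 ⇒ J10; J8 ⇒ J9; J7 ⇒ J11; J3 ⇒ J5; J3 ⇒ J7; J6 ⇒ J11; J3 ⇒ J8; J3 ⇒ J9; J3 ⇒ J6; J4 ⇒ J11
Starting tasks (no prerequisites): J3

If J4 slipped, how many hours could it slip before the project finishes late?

The longest chain is J3→J5 = 12+10 = 22; overall finish 22 hours.
J4 finishes as early as 16 and must finish by 18.
Slack of J4 = 14 − 12 = 2 hours.

2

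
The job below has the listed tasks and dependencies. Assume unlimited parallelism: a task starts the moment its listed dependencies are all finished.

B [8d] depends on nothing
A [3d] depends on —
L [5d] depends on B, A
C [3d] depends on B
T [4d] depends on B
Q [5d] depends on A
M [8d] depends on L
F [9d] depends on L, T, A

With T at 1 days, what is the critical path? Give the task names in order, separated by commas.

As given, the longest chain is B→L→F = 8+5+9 = 22, so the finish is 22 days.
T is off the critical path — its longest chain is 21 days, giving 1 of slack.
That remains the longest chain; total 22 days.

B, L, F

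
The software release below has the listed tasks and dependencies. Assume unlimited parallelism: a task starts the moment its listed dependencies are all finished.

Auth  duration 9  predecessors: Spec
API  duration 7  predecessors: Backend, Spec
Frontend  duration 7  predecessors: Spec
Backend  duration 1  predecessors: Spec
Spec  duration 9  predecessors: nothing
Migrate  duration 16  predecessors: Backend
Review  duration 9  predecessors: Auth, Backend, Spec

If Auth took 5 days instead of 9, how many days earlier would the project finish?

Actual critical path: Spec→Auth→Review = 9+9+9 = 27 ⇒ 27 days.
Auth lies on that path, so at 5 days the path becomes 23 days.
New critical path: Spec→Backend→Migrate = 9+1+16 = 26 ⇒ 26 days.
Change in finish: 26 − 27 = -1 days.

1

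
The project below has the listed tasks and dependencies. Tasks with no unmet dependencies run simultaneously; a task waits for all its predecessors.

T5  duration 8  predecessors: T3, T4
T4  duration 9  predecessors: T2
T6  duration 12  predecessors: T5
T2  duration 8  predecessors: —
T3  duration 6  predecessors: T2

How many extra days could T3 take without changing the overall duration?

3

T2→T4→T5→T6 = 8+9+8+12 = 37 sets the makespan at 37 days.
Longest path through T3: 34 days (earliest finish 14, latest finish 17).
Float = 37 − 34 = 3.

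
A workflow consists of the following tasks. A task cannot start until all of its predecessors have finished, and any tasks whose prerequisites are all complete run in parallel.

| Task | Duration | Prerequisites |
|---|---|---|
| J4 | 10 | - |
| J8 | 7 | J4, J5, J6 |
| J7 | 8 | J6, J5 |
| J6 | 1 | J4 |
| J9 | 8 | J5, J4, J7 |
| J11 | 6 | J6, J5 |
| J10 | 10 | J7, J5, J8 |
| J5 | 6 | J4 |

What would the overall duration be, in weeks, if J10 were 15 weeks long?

39

Actual critical path: J4→J5→J7→J10 = 10+6+8+10 = 34 ⇒ 34 weeks.
Since J10 is critical, the +5 change carries straight to that chain (now 39 weeks).
No other chain overtakes it, so the finish is 39 weeks.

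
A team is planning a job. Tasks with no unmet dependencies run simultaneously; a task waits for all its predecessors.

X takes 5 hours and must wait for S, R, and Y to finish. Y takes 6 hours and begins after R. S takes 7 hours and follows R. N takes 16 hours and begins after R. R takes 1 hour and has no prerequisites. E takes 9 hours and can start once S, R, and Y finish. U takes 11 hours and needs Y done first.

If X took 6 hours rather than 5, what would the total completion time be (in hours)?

The binding path is R→Y→U = 1+6+11 = 18; finish at 18 hours.
X is off the critical path — its longest chain is 13 hours, giving 5 of slack.
No other chain overtakes it, so the finish is 18 hours.

18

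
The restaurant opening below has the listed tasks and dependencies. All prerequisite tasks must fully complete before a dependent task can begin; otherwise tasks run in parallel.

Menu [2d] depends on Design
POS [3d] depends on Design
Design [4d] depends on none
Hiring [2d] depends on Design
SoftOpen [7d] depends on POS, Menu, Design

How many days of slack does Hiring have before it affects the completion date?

Design→POS→SoftOpen = 4+3+7 = 14 sets the makespan at 14 days.
Longest path through Hiring: 6 days (earliest finish 6, latest finish 14).
So Hiring can slip 14 − 6 = 8 days.

8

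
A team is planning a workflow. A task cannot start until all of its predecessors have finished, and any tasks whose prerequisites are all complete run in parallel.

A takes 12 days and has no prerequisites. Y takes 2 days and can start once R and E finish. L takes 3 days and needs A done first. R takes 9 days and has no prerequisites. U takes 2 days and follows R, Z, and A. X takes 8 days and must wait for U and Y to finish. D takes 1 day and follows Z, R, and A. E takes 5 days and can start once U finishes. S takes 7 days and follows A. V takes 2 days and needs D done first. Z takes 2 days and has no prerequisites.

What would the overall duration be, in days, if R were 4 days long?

Actual critical path: A→U→E→Y→X = 12+2+5+2+8 = 29 ⇒ 29 days.
R is off the critical path — its longest chain is 26 days, giving 3 of slack.
No other chain overtakes it, so the finish is 29 days.

29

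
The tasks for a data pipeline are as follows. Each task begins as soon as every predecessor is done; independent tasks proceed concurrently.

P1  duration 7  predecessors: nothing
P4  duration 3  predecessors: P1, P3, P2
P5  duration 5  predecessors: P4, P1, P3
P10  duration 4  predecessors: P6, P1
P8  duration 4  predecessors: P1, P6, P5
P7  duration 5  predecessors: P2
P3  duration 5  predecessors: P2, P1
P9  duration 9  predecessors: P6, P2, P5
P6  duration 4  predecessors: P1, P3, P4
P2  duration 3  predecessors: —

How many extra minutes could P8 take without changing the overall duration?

The longest chain is P1→P3→P4→P5→P9 = 7+5+3+5+9 = 29; overall finish 29 minutes.
Longest path through P8: 24 minutes (earliest finish 24, latest finish 29).
So P8 can slip 29 − 24 = 5 minutes.

5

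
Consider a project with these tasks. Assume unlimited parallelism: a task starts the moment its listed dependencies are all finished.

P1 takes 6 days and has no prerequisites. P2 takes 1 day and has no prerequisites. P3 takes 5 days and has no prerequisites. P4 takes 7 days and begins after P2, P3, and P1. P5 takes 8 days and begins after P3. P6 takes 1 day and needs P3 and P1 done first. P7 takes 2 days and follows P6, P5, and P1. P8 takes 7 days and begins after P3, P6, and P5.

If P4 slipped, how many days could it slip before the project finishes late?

7

The longest chain is P3→P5→P8 = 5+8+7 = 20; overall finish 20 days.
P4 finishes as early as 13 and must finish by 20.
So P4 can slip 20 − 13 = 7 days.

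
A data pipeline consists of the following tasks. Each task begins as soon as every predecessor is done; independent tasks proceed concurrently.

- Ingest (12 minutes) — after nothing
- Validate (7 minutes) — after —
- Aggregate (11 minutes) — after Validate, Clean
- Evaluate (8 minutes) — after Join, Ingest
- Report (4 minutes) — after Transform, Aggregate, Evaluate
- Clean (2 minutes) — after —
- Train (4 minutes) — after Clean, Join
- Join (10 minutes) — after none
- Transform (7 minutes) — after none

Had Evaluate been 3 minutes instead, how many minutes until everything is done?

22

Actual critical path: Ingest→Evaluate→Report = 12+8+4 = 24 ⇒ 24 minutes.
Evaluate is on the critical path; changing it to 3 makes that path 19 minutes.
New critical path: Validate→Aggregate→Report = 7+11+4 = 22 ⇒ 22 minutes.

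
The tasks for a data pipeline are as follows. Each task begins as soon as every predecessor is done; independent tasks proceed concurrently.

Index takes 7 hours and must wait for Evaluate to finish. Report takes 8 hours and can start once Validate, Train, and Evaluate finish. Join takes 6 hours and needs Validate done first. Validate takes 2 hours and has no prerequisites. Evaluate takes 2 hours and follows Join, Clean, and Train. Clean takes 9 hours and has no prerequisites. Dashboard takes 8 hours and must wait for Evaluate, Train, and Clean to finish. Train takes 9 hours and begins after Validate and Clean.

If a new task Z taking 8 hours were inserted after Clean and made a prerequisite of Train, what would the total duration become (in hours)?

Originally the schedule takes 28 hours.
With Z inserted, Train now waits for max(Validate, Clean, Z).
New critical path: Clean→Z→Train→Evaluate→Report = 9+8+9+2+8 = 36 ⇒ 36 hours.

36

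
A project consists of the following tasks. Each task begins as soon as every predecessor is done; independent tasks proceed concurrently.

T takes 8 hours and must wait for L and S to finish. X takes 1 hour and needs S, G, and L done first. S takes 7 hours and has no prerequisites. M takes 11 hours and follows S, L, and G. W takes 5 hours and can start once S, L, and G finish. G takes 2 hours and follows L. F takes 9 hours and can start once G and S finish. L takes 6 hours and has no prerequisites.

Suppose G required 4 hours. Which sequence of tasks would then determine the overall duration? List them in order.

Critical path before the change: L→G→M = 6+2+11 = 19 giving 19 hours.
G lies on that path, so at 4 hours the path becomes 21 hours.
The critical path is still L→G→M; finish is now 21 hours.

L, G, M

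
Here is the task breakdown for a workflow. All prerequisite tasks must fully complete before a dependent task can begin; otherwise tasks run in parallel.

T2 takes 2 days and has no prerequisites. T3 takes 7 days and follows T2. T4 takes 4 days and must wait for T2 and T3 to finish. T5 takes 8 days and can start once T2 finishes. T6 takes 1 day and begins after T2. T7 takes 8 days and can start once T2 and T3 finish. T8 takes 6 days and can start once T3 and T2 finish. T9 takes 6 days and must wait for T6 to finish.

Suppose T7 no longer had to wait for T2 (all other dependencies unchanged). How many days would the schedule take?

Before: longest chain T2→T3→T7 = 2+7+8 = 17, finish 17.
Dropping T2→T7 doesn't change T7's earliest start (9); another predecessor still binds.
New critical path: T2→T3→T7 = 2+7+8 = 17 ⇒ 17 days.

17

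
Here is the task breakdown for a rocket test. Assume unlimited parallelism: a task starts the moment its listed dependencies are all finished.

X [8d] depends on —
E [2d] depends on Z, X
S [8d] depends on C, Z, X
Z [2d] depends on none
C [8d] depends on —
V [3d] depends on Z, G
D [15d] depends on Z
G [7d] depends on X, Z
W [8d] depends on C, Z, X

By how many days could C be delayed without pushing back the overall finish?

2

Critical path: X→G→V = 8+7+3 = 18, so the finish is 18 days.
The longest chain containing C totals 16 days.
So C can slip 10 − 8 = 2 days.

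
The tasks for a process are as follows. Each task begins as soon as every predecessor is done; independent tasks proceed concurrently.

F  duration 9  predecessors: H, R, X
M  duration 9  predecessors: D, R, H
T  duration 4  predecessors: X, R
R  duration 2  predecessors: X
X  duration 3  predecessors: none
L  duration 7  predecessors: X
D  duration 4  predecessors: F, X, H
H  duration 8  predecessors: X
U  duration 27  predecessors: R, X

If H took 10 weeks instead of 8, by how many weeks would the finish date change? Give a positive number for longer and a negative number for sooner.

As given, the longest chain is X→H→F→D→M = 3+8+9+4+9 = 33, so the finish is 33 weeks.
H lies on that path, so at 10 weeks the path becomes 35 weeks.
No other chain overtakes it, so the finish is 35 weeks.
Change in finish: 35 − 33 = +2 weeks.

2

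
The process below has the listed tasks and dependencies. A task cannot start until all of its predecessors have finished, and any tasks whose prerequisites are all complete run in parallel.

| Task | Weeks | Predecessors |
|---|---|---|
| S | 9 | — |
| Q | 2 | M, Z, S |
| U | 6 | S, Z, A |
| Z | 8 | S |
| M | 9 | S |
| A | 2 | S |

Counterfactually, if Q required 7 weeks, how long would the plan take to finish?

The binding path is S→Z→U = 9+8+6 = 23; finish at 23 weeks.
Q has 3 weeks of float (longest path through it is 20).
New critical path: S→M→Q = 9+9+7 = 25 ⇒ 25 weeks.

25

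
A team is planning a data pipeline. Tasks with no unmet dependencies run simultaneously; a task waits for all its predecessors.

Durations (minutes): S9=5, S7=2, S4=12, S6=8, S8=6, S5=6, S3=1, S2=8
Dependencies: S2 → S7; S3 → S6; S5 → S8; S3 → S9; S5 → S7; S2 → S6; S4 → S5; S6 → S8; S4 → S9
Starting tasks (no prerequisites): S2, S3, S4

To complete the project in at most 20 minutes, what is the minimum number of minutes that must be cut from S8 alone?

4

Current finish: 24 minutes; target: 20.
S8 is on every critical path, so each minute cut from S8 cuts the finish by one (this holds down to a finish of 20).
Need 24 − 20 = 4 minutes off S8 → S8 becomes 2 minutes, finish becomes 20.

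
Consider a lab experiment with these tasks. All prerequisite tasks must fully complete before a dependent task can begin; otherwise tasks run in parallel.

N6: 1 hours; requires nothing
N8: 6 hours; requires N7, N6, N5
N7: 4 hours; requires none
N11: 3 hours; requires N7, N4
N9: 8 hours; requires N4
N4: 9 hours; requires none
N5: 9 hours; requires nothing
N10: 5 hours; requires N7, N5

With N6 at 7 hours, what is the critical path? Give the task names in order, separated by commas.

N4, N9

Critical path before the change: N4→N9 = 9+8 = 17 giving 17 hours.
The longest path through N6 is only 7 hours, so N6 has float 10.
That remains the longest chain; total 17 hours.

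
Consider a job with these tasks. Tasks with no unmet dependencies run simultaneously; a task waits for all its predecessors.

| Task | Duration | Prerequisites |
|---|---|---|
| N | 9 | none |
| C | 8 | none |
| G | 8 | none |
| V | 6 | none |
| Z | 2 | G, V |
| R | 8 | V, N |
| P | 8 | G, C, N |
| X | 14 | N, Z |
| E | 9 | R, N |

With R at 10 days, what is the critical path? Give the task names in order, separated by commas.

N, R, E

Baseline: N→R→E = 9+8+9 = 26 → 26 days.
R lies on that path, so at 10 days the path becomes 28 days.
The critical path is still N→R→E; finish is now 28 days.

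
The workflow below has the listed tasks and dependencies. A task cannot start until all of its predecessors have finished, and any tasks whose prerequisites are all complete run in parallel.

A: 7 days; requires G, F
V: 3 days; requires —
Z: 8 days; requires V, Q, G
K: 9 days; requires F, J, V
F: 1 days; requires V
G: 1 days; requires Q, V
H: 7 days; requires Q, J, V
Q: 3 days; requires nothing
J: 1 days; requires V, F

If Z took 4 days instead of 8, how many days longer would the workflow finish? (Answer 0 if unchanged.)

0

Critical path before the change: V→F→J→K = 3+1+1+9 = 14 giving 14 days.
The longest path through Z is only 12 days, so Z has float 2.
No other chain overtakes it, so the finish is 14 days.
Change in finish: 14 − 14 = +0 days.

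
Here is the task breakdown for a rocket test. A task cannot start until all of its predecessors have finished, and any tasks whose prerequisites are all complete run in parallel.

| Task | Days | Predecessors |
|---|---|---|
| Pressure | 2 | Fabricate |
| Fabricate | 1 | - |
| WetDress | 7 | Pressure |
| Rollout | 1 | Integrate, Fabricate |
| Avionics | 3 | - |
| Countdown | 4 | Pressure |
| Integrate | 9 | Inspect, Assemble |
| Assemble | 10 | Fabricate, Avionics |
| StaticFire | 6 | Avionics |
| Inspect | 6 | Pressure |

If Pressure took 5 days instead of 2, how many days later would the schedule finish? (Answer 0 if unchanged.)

0

As given, the longest chain is Avionics→Assemble→Integrate→Rollout = 3+10+9+1 = 23, so the finish is 23 days.
The longest path through Pressure is only 19 days, so Pressure has float 4.
No other chain overtakes it, so the finish is 23 days.
Change in finish: 23 − 23 = +0 days.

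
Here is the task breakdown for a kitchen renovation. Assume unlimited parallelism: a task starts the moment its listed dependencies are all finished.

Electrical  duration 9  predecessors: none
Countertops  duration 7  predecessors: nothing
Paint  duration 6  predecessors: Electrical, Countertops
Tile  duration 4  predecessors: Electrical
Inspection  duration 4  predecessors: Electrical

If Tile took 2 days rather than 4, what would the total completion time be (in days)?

The binding path is Electrical→Paint = 9+6 = 15; finish at 15 days.
The longest path through Tile is only 13 days, so Tile has float 2.
That remains the longest chain; total 15 days.

15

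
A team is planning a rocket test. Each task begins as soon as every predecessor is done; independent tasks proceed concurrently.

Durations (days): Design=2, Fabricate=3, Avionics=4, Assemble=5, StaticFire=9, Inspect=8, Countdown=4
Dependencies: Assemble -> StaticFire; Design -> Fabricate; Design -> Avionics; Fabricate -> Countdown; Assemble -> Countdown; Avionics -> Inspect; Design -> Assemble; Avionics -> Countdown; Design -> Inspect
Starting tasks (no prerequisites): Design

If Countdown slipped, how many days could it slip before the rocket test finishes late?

The longest chain is Design→Assemble→StaticFire = 2+5+9 = 16; overall finish 16 days.
Longest path through Countdown: 11 days (earliest finish 11, latest finish 16).
Slack of Countdown = 12 − 7 = 5 days.

5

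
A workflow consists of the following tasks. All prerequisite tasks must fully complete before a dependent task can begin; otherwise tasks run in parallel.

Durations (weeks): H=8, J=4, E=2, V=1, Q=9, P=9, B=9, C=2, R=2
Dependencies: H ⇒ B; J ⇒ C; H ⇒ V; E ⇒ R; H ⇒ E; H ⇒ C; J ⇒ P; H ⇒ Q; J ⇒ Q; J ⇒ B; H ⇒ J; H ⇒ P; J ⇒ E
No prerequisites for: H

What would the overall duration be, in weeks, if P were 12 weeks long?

24

Critical path before the change: H→J→P = 8+4+9 = 21 giving 21 weeks.
P is on the critical path; changing it to 12 makes that path 24 weeks.
That remains the longest chain; total 24 weeks.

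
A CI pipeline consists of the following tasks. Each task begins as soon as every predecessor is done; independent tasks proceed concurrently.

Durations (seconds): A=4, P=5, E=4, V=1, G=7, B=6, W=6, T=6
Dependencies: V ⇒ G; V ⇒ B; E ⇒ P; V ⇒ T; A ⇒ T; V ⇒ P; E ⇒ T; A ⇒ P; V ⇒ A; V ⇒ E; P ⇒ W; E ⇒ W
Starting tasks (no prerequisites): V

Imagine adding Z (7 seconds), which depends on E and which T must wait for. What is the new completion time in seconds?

Originally the plan takes 16 seconds.
With Z inserted, T now waits for max(V, E, A, Z).
New critical path: V→E→Z→T = 1+4+7+6 = 18 ⇒ 18 seconds.

18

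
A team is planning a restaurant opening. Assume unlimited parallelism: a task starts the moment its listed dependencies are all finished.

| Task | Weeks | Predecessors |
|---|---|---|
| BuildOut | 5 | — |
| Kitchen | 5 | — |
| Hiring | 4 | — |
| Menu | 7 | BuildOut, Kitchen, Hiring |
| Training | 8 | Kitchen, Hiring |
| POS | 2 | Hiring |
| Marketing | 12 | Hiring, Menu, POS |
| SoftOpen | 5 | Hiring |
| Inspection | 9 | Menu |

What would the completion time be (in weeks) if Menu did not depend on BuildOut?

24

Original critical path: BuildOut→Menu→Marketing = 5+7+12 = 24 ⇒ 24 weeks.
Dropping BuildOut→Menu doesn't change Menu's earliest start (5); another predecessor still binds.
The longest chain is now Kitchen→Menu→Marketing = 5+7+12 = 24, so the project takes 24 weeks.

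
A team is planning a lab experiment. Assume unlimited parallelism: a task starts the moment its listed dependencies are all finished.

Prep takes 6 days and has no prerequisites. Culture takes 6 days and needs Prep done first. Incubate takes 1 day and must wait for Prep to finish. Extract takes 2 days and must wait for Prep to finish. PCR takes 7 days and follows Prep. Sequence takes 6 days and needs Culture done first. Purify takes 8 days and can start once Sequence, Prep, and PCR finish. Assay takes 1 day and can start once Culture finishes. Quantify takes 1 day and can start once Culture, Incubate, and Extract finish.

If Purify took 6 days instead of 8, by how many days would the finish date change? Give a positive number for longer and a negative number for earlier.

As given, the longest chain is Prep→Culture→Sequence→Purify = 6+6+6+8 = 26, so the finish is 26 days.
Since Purify is critical, the -2 change carries straight to that chain (now 24 days).
No other chain overtakes it, so the finish is 24 days.
Change in finish: 24 − 26 = -2 days.

-2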